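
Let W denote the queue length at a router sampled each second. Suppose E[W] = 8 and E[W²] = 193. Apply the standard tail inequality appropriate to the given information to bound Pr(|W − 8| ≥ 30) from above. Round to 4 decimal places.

The first two moments determine the variance, so Chebyshev's inequality is the sharpest standard bound available.
Var(W) = E[W²] − (E[W])² = 193 − 64 = 129.
Chebyshev's inequality: Pr(|W − μ| ≥ t) ≤ Var(W)/t² = 129/900 = 0.1433.

0.1433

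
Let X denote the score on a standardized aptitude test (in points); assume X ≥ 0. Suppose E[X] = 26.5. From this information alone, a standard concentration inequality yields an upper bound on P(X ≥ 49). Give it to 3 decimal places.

0.541

Only the mean of a non-negative variable is known, so Markov's inequality is the applicable tail bound.
Markov's inequality: for a non-negative random variable, P(X ≥ a) ≤ E[X]/a.
Here E[X] = 26.5 and a = 49, so the bound is 26.5/49 = 0.5408.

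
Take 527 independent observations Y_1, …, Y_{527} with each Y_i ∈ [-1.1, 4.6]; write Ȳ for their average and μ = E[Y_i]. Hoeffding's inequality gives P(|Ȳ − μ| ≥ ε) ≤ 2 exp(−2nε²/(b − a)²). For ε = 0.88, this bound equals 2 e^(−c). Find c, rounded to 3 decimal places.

c = 2nε²/(b − a)² = 2·527·0.88² / 5.7² = 25.1221.

25.122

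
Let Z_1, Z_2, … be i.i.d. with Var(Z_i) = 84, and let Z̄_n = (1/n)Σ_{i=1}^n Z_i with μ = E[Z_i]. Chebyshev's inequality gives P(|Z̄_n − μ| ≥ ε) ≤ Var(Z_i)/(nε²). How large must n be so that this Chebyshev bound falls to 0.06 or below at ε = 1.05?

1270

Require 84/(n·1.05²) ≤ 0.06, i.e. n ≥ 84/(0.06·1.05²) = 1269.841.
The smallest integer n is 1270.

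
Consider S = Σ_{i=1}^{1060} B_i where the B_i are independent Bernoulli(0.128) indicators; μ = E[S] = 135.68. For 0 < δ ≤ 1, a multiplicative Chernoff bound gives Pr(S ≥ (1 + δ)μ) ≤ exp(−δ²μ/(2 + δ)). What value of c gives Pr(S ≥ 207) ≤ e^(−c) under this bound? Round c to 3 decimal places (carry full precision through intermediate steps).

Write 207 = (1 + δ)μ, so δ = 207/135.68 − 1 = 0.5256486…
Then the exponent is δ²μ/(2 + δ) = (207 − μ)² / (μ·(2 + δ)) = 14.843418.

14.843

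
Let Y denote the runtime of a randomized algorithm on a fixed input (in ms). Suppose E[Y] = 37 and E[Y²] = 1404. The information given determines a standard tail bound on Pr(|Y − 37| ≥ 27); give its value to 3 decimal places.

The first two moments determine the variance, so Chebyshev's inequality is the sharpest standard bound available.
Var(Y) = E[Y²] − (E[Y])² = 1404 − 1369 = 35.
Chebyshev's inequality: Pr(|Y − μ| ≥ t) ≤ Var(Y)/t² = 35/729 = 0.0480.

0.048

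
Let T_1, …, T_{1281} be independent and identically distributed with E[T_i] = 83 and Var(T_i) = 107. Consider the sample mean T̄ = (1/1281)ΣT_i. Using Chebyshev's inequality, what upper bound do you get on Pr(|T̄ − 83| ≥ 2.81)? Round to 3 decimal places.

Var(T̄) = Var(T_i)/n = 107/1281 = 0.083528.
Chebyshev: Pr(|T̄ − 83| ≥ 2.81) ≤ Var(T̄)/(2.81)² = 107/(1281·2.81²) = 0.0106.

0.011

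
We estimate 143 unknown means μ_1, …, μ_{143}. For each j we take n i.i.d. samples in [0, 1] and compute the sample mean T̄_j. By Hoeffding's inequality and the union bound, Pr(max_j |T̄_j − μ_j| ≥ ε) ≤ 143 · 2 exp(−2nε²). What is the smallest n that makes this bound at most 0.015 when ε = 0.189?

Need 2·143·exp(−2nε²) ≤ 0.015, i.e. exp(−2nε²) ≤ 0.015/286.
So 2nε² ≥ ln(286/0.015) = 9.855697.
Hence n ≥ 9.855697/(2·0.189²) = 137.954.
The smallest integer n is 138.

138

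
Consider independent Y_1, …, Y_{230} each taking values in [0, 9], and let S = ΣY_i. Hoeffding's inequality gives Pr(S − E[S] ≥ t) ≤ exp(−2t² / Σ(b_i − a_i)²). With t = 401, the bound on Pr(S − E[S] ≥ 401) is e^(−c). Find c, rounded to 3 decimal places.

17.263

Σ(b_i − a_i)² = 230·(9)² = 18630.
c = 2t²/18630 = 2·401²/18630 = 17.2626.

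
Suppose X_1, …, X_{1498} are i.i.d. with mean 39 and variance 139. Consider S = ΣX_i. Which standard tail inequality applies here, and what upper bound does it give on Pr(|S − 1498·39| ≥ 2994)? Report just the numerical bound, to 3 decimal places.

With mean and variance of each term known, Chebyshev's inequality bounds the deviation of the sum (or sample mean).
Var(S) = n·Var(X_i) = 1498·139 = 208222.
Chebyshev: Pr(|S − 1498·39| ≥ 2994) ≤ Var(S)/2994² = 208222/8964036 = 0.0232.

0.023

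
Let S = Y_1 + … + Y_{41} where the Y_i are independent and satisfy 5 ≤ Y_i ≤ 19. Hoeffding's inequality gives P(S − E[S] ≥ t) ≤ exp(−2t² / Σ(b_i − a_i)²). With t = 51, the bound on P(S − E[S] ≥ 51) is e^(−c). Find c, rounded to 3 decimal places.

0.647

Σ(b_i − a_i)² = 41·(14)² = 8036.
c = 2t²/8036 = 2·51²/8036 = 0.6473.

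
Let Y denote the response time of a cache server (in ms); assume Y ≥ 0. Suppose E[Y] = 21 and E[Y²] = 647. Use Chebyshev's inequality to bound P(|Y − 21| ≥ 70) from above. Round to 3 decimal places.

0.042

Var(Y) = E[Y²] − (E[Y])² = 647 − 441 = 206.
Chebyshev's inequality: P(|Y − μ| ≥ t) ≤ Var(Y)/t² = 206/4900 = 0.0420.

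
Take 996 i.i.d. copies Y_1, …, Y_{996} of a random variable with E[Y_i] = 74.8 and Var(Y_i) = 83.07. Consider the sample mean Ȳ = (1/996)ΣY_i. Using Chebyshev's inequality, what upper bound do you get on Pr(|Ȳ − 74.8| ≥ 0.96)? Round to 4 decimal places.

0.0905

Var(Ȳ) = Var(Y_i)/n = 83.07/996 = 0.083404.
Chebyshev: Pr(|Ȳ − 74.8| ≥ 0.96) ≤ Var(Ȳ)/(0.96)² = 83.07/(996·0.96²) = 0.0905.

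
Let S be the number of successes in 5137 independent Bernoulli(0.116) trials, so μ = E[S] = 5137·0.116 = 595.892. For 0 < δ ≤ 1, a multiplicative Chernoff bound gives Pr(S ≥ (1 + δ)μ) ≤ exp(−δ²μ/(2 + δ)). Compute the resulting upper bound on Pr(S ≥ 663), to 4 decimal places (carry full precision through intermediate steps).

Write 663 = (1 + δ)μ, so δ = 663/595.892 − 1 = 0.1126177…
Then the exponent is δ²μ/(2 + δ) = (663 − μ)² / (μ·(2 + δ)) = 3.577339.
Bound = exp(−3.577339) = 0.02795.

0.0279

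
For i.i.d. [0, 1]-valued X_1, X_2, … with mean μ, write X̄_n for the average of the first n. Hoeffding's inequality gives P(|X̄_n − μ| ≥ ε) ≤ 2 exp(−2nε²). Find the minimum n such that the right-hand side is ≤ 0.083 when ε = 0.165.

59

Require 2·exp(−2nε²) ≤ 0.083, i.e. 2nε² ≥ ln(2/0.083) = 3.182062.
So n ≥ 3.182062 / (2·0.165²) = 58.440.
The smallest integer n is 59.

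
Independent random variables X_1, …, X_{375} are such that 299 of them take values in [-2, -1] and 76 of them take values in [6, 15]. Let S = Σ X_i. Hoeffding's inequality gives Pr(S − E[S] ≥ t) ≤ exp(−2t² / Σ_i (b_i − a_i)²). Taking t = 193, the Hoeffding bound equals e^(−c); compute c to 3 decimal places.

Σ(b_i − a_i)² = 299·1² + 76·9² = 6455.
c = 2t² / 6455 = 2·193² / 6455 = 11.5411.

11.541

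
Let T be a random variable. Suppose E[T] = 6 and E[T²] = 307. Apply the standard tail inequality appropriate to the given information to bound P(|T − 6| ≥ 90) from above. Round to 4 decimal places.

The first two moments determine the variance, so Chebyshev's inequality is the sharpest standard bound available.
Var(T) = E[T²] − (E[T])² = 307 − 36 = 271.
Chebyshev's inequality: P(|T − μ| ≥ t) ≤ Var(T)/t² = 271/8100 = 0.0335.

0.0335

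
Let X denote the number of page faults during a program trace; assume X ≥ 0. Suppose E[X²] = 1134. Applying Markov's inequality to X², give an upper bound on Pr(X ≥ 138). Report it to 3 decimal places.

Since X ≥ 0, the event {X ≥ 138} is the same as {X² ≥ 19044}.
Markov's inequality applied to X² gives Pr(X² ≥ 19044) ≤ E[X²]/19044 = 1134/19044 = 0.0595.

0.060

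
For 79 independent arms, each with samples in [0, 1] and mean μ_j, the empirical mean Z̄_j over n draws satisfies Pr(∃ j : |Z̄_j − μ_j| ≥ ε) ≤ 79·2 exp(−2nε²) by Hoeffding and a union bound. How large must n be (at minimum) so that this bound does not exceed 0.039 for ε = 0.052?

1537

Need 2·79·exp(−2nε²) ≤ 0.039, i.e. exp(−2nε²) ≤ 0.039/158.
So 2nε² ≥ ln(158/0.039) = 8.306789.
Hence n ≥ 8.306789/(2·0.052²) = 1536.019.
The smallest integer n is 1537.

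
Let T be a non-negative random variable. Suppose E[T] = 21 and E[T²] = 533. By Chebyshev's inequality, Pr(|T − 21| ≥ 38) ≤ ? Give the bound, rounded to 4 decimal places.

Var(T) = E[T²] − (E[T])² = 533 − 441 = 92.
Chebyshev's inequality: Pr(|T − μ| ≥ t) ≤ Var(T)/t² = 92/1444 = 0.0637.

0.0637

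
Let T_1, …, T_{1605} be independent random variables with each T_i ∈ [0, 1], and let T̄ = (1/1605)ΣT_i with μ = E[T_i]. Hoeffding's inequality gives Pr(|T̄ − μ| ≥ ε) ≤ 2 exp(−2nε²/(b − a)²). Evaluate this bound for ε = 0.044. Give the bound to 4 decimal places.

0.0040

Exponent: 2nε²/(b − a)² = 2·1605·0.044² / 1² = 6.21456.
Bound = 2·exp(−6.21456) = 0.00400.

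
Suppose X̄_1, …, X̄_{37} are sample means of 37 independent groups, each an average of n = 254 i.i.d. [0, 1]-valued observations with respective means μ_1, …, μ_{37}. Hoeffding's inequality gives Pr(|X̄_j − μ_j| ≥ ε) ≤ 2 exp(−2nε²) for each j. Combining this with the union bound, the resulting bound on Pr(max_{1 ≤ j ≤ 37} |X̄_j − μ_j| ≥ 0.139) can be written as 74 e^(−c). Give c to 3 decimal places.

Union bound over the 37 events: Pr(max_{1 ≤ j ≤ 37} |X̄_j − μ_j| ≥ 0.139) ≤ 37·2·exp(−2nε²) = 74 exp(−2·254·0.139²).
So c = 2·254·0.139² = 9.8151.

9.815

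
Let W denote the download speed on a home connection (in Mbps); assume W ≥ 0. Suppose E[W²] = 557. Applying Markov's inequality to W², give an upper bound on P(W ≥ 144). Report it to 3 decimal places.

0.027

Since W ≥ 0, the event {W ≥ 144} is the same as {W² ≥ 20736}.
Markov's inequality applied to W² gives P(W² ≥ 20736) ≤ E[W²]/20736 = 557/20736 = 0.0269.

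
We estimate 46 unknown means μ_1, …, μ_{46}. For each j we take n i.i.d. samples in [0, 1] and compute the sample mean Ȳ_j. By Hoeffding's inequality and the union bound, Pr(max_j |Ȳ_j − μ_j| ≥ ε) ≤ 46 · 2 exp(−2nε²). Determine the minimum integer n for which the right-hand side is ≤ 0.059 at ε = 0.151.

Need 2·46·exp(−2nε²) ≤ 0.059, i.e. exp(−2nε²) ≤ 0.059/92.
So 2nε² ≥ ln(92/0.059) = 7.352006.
Hence n ≥ 7.352006/(2·0.151²) = 161.221.
The smallest integer n is 162.

162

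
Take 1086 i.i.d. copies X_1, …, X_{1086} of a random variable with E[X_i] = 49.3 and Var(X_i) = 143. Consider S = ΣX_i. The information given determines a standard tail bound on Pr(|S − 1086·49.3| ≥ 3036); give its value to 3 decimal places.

0.017

With mean and variance of each term known, Chebyshev's inequality bounds the deviation of the sum (or sample mean).
Var(S) = n·Var(X_i) = 1086·143 = 155298.
Chebyshev: Pr(|S − 1086·49.3| ≥ 3036) ≤ Var(S)/3036² = 155298/9217296 = 0.0168.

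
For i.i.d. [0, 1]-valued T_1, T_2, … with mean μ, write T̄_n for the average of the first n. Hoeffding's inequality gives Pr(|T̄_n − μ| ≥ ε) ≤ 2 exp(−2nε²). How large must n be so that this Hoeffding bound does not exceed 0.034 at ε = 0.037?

1489

Require 2·exp(−2nε²) ≤ 0.034, i.e. 2nε² ≥ ln(2/0.034) = 4.074542.
So n ≥ 4.074542 / (2·0.037²) = 1488.145.
The smallest integer n is 1489.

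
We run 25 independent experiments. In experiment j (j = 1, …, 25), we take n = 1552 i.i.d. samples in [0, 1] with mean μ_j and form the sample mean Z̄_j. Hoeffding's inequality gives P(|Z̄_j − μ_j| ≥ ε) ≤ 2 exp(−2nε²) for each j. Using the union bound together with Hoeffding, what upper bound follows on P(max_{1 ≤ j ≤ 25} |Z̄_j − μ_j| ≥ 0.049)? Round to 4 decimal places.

Per-experiment Hoeffding bound: 2·exp(−2·1552·0.049²) = 2·exp(−7.45270) = 0.0011597.
Union bound over 25 events: 25·0.0011597 = 0.02899.

0.0290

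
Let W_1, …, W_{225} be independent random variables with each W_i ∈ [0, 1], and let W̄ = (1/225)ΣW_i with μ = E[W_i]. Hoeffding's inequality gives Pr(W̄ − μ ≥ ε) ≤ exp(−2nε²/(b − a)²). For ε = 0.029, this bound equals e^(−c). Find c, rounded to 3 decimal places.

c = 2nε²/(b − a)² = 2·225·0.029² / 1² = 0.3785.

0.378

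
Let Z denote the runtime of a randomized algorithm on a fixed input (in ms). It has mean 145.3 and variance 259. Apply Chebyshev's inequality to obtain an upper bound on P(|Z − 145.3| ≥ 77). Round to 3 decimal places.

Chebyshev: P(|Z − μ| ≥ t) ≤ Var(Z)/t².
Bound = 259 / 5929 = 0.0437.

0.044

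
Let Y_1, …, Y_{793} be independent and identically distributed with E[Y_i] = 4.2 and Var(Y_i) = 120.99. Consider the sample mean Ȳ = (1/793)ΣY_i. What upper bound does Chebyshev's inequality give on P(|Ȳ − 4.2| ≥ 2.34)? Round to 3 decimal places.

Var(Ȳ) = Var(Y_i)/n = 120.99/793 = 0.15257.
Chebyshev: P(|Ȳ − 4.2| ≥ 2.34) ≤ Var(Ȳ)/(2.34)² = 120.99/(793·2.34²) = 0.0279.

0.028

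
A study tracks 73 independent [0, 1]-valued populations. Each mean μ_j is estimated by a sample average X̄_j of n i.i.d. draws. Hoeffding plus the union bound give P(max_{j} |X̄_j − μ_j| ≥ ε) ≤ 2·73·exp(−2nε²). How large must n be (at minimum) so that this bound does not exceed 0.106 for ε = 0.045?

Need 2·73·exp(−2nε²) ≤ 0.106, i.e. exp(−2nε²) ≤ 0.106/146.
So 2nε² ≥ ln(146/0.106) = 7.227923.
Hence n ≥ 7.227923/(2·0.045²) = 1784.672.
The smallest integer n is 1785.

1785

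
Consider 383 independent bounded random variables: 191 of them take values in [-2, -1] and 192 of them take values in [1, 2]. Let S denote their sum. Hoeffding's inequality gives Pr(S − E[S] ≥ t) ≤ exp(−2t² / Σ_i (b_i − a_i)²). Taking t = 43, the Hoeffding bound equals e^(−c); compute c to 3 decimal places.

Σ(b_i − a_i)² = 191·1² + 192·1² = 383.
c = 2t² / 383 = 2·43² / 383 = 9.6554.

9.655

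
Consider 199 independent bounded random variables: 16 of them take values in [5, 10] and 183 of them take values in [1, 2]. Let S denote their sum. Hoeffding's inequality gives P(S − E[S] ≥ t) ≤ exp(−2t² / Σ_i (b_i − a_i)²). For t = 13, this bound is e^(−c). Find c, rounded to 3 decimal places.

0.580

Σ(b_i − a_i)² = 16·5² + 183·1² = 583.
c = 2t² / 583 = 2·13² / 583 = 0.5798.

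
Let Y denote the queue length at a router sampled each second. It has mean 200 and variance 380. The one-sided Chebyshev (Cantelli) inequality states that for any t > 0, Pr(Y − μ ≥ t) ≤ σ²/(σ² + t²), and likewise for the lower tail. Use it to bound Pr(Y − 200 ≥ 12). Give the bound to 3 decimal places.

Here σ² = 380 and t = 12, so σ² + t² = 524.
Cantelli's bound: 380/524 = 0.7252.

0.725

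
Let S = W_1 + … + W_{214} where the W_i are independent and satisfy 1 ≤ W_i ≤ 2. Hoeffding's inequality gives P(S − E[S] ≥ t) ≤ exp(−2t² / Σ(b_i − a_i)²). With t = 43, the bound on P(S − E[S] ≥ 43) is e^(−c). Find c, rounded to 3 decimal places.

Σ(b_i − a_i)² = 214·(1)² = 214.
c = 2t²/214 = 2·43²/214 = 17.2804.

17.280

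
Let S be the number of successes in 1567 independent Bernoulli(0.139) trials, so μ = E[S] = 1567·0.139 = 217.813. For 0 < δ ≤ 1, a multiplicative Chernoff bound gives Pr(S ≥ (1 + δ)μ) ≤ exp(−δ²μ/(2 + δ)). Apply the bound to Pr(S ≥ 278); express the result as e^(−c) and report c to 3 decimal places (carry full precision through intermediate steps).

Write 278 = (1 + δ)μ, so δ = 278/217.813 − 1 = 0.2763242…
Then the exponent is δ²μ/(2 + δ) = (278 − μ)² / (μ·(2 + δ)) = 7.306131.

7.306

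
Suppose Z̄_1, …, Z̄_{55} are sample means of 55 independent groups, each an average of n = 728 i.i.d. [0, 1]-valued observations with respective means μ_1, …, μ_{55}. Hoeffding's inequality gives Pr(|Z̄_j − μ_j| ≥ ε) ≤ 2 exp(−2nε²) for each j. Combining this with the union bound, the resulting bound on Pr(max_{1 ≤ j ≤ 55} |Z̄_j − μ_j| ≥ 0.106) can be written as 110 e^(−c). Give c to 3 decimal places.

16.360

Union bound over the 55 events: Pr(max_{1 ≤ j ≤ 55} |Z̄_j − μ_j| ≥ 0.106) ≤ 55·2·exp(−2nε²) = 110 exp(−2·728·0.106²).
So c = 2·728·0.106² = 16.3596.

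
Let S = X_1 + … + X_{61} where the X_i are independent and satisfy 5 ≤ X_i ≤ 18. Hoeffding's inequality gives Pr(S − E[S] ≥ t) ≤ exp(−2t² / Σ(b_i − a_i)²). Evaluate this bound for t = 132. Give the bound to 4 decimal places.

0.0340

Σ(b_i − a_i)² = 61·(13)² = 10309.
Exponent = 2·132²/10309 = 3.3803.
Bound = exp(−3.3803) = 0.03404.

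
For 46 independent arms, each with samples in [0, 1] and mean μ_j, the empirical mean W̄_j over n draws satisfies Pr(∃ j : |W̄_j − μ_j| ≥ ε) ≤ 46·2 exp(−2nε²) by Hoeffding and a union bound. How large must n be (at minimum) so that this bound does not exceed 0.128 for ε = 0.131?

192

Need 2·46·exp(−2nε²) ≤ 0.128, i.e. exp(−2nε²) ≤ 0.128/92.
So 2nε² ≥ ln(92/0.128) = 6.577514.
Hence n ≥ 6.577514/(2·0.131²) = 191.641.
The smallest integer n is 192.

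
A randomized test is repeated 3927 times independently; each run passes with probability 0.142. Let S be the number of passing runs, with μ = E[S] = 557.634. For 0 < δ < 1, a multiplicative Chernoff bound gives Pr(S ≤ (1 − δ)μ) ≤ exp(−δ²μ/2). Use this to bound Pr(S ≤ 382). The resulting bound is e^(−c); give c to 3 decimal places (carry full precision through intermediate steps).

27.659

Write 382 = (1 − δ)μ, so δ = 1 − 382/557.634 = 0.3149629…
Then the exponent is δ²μ/2 = (μ − 382)²/(2μ) = 27.659094.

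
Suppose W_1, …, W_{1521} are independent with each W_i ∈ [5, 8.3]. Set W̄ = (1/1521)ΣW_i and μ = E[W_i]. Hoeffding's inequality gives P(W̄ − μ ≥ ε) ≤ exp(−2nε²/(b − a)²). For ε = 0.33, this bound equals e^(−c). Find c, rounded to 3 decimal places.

c = 2nε²/(b − a)² = 2·1521·0.33² / 3.3² = 30.4200.

30.420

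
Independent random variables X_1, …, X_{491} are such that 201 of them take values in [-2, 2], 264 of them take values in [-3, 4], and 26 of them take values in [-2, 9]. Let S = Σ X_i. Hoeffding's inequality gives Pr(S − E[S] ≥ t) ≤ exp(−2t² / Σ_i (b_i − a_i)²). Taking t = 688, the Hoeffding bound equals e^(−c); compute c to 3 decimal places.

Σ(b_i − a_i)² = 201·4² + 264·7² + 26·11² = 19298.
c = 2t² / 19298 = 2·688² / 19298 = 49.0563.

49.056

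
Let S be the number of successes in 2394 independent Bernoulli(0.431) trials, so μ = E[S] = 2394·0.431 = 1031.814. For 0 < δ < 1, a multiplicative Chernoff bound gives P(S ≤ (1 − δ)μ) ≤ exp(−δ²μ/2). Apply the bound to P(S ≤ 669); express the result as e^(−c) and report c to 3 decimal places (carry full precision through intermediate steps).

Write 669 = (1 − δ)μ, so δ = 1 − 669/1031.814 = 0.3516273…
Then the exponent is δ²μ/2 = (μ − 669)²/(2μ) = 63.787659.

63.788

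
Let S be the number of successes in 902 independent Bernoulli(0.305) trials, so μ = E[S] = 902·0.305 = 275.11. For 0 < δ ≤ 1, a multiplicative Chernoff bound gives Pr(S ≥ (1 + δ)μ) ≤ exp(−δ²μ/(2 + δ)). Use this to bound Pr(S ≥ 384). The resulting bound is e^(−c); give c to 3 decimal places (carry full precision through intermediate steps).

Write 384 = (1 + δ)μ, so δ = 384/275.11 − 1 = 0.3958053…
Then the exponent is δ²μ/(2 + δ) = (384 − μ)² / (μ·(2 + δ)) = 17.989459.

17.989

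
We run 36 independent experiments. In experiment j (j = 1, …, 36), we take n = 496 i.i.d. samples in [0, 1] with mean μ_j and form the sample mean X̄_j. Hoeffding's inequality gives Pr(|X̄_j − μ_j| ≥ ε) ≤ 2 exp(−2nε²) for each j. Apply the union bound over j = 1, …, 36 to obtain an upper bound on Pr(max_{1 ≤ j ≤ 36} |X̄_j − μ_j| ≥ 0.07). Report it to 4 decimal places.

0.5576

Per-experiment Hoeffding bound: 2·exp(−2·496·0.07²) = 2·exp(−4.86080) = 0.015489.
Union bound over 36 events: 36·0.015489 = 0.55759.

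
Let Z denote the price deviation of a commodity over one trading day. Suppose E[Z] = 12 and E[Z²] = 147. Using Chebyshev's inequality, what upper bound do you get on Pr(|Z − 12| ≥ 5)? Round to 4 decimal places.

0.1200

Var(Z) = E[Z²] − (E[Z])² = 147 − 144 = 3.
Chebyshev's inequality: Pr(|Z − μ| ≥ t) ≤ Var(Z)/t² = 3/25 = 0.1200.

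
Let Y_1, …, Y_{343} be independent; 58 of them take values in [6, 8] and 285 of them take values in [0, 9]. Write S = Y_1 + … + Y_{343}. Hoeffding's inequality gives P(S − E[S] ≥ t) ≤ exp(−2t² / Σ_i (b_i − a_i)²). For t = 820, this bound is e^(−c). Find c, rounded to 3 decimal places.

Σ(b_i − a_i)² = 58·2² + 285·9² = 23317.
c = 2t² / 23317 = 2·820² / 23317 = 57.6747.

57.675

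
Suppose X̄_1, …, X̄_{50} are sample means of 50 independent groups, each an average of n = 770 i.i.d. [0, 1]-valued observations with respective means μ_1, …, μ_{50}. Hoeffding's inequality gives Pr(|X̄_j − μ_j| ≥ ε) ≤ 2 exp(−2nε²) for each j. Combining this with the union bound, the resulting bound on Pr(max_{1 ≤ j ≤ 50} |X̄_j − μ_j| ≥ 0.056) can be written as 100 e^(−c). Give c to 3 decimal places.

4.829

Union bound over the 50 events: Pr(max_{1 ≤ j ≤ 50} |X̄_j − μ_j| ≥ 0.056) ≤ 50·2·exp(−2nε²) = 100 exp(−2·770·0.056²).
So c = 2·770·0.056² = 4.8294.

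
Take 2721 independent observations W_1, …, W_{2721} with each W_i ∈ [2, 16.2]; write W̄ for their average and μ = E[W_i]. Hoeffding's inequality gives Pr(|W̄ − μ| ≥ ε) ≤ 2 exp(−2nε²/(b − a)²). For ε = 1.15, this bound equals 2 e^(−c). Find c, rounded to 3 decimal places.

35.693

c = 2nε²/(b − a)² = 2·2721·1.15² / 14.2² = 35.6925.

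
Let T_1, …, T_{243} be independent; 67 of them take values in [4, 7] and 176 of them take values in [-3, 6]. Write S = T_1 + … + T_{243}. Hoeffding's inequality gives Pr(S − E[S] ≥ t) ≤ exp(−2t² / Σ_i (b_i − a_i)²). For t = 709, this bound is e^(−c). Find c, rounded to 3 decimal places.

67.660

Σ(b_i − a_i)² = 67·3² + 176·9² = 14859.
c = 2t² / 14859 = 2·709² / 14859 = 67.6601.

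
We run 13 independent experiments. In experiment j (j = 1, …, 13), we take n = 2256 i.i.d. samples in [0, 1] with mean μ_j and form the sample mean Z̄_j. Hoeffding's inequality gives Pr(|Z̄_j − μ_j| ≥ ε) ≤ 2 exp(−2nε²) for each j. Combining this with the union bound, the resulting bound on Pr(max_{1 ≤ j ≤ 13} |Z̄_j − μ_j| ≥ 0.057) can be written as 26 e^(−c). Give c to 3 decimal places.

Union bound over the 13 events: Pr(max_{1 ≤ j ≤ 13} |Z̄_j − μ_j| ≥ 0.057) ≤ 13·2·exp(−2nε²) = 26 exp(−2·2256·0.057²).
So c = 2·2256·0.057² = 14.6595.

14.659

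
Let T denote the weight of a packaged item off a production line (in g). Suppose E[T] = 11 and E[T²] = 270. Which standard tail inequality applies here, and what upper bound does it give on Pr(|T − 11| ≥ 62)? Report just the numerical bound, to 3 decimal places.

The first two moments determine the variance, so Chebyshev's inequality is the sharpest standard bound available.
Var(T) = E[T²] − (E[T])² = 270 − 121 = 149.
Chebyshev's inequality: Pr(|T − μ| ≥ t) ≤ Var(T)/t² = 149/3844 = 0.0388.

0.039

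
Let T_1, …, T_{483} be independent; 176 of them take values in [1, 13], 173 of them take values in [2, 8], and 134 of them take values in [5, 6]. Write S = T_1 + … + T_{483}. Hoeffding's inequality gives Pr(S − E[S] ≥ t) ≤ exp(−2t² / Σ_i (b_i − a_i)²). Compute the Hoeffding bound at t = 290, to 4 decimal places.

0.0050

Σ(b_i − a_i)² = 176·12² + 173·6² + 134·1² = 31706.
Exponent = 2·290² / 31706 = 5.30499.
Bound = exp(−5.30499) = 0.00497.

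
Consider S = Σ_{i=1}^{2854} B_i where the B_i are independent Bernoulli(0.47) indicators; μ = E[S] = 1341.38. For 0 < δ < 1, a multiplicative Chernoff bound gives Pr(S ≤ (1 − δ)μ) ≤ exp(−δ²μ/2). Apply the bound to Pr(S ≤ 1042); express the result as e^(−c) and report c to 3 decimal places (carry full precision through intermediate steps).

33.409

Write 1042 = (1 − δ)μ, so δ = 1 − 1042/1341.38 = 0.2231881…
Then the exponent is δ²μ/2 = (μ − 1042)²/(2μ) = 33.409021.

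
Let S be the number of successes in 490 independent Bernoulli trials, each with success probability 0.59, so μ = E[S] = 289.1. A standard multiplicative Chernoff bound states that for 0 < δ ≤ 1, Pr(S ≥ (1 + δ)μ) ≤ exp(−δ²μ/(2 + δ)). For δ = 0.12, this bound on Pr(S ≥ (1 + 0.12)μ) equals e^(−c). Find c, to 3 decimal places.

1.964

c = δ²μ/(2 + δ) = 0.12²·289.1/(2 + 0.12) = 1.9637.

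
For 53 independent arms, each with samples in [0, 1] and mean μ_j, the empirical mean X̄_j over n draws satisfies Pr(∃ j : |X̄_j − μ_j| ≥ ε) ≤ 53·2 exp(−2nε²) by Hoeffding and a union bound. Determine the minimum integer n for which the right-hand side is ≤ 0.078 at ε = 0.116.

Need 2·53·exp(−2nε²) ≤ 0.078, i.e. exp(−2nε²) ≤ 0.078/106.
So 2nε² ≥ ln(106/0.078) = 7.214486.
Hence n ≥ 7.214486/(2·0.116²) = 268.077.
The smallest integer n is 269.

269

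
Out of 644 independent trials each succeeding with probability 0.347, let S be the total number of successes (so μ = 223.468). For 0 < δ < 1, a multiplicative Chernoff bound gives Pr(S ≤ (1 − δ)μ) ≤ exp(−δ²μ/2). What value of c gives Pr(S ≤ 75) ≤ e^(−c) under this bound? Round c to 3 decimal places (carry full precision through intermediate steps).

49.320

Write 75 = (1 − δ)μ, so δ = 1 − 75/223.468 = 0.6643815…
Then the exponent is δ²μ/2 = (μ − 75)²/(2μ) = 49.319695.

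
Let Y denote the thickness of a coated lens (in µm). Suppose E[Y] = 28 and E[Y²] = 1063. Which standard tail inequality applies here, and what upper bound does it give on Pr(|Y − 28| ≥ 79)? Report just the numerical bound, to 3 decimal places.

The first two moments determine the variance, so Chebyshev's inequality is the sharpest standard bound available.
Var(Y) = E[Y²] − (E[Y])² = 1063 − 784 = 279.
Chebyshev's inequality: Pr(|Y − μ| ≥ t) ≤ Var(Y)/t² = 279/6241 = 0.0447.

0.045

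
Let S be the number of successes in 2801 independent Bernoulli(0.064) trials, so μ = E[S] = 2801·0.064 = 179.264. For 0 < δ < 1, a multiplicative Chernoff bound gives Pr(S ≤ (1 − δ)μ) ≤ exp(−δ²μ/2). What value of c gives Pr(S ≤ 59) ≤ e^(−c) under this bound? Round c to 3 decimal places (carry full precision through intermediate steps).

Write 59 = (1 − δ)μ, so δ = 1 − 59/179.264 = 0.6708765…
Then the exponent is δ²μ/2 = (μ − 59)²/(2μ) = 40.341144.

40.341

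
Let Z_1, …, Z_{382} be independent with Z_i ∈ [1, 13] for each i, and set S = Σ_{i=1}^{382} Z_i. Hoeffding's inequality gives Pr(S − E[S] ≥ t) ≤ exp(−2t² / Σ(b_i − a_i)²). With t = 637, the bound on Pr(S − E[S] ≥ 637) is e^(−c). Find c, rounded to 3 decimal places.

Σ(b_i − a_i)² = 382·(12)² = 55008.
c = 2t²/55008 = 2·637²/55008 = 14.7531.

14.753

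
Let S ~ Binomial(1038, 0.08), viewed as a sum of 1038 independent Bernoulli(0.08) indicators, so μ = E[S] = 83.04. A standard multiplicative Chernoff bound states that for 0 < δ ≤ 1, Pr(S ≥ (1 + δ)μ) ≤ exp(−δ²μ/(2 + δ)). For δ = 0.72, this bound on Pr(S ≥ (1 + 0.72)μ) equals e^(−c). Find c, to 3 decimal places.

c = δ²μ/(2 + δ) = 0.72²·83.04/(2 + 0.72) = 15.8264.

15.826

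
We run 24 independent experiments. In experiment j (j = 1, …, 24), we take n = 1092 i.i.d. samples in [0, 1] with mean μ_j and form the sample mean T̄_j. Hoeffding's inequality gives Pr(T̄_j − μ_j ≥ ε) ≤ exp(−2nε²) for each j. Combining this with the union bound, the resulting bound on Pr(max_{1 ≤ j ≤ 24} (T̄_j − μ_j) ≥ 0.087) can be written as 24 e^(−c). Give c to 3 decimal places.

Union bound over the 24 events: Pr(max_{1 ≤ j ≤ 24} (T̄_j − μ_j) ≥ 0.087) ≤ 24·exp(−2nε²) = 24 exp(−2·1092·0.087²).
So c = 2·1092·0.087² = 16.5307.

16.531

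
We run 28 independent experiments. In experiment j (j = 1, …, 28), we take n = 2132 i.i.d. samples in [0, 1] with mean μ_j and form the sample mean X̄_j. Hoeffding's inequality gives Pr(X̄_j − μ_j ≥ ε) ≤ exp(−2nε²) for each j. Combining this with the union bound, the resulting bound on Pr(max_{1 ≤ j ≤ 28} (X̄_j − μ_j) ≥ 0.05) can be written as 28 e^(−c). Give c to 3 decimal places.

10.660

Union bound over the 28 events: Pr(max_{1 ≤ j ≤ 28} (X̄_j − μ_j) ≥ 0.05) ≤ 28·exp(−2nε²) = 28 exp(−2·2132·0.05²).
So c = 2·2132·0.05² = 10.6600.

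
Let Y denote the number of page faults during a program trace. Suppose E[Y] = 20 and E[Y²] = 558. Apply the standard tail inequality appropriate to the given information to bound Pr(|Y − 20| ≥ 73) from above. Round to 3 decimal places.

0.030

The first two moments determine the variance, so Chebyshev's inequality is the sharpest standard bound available.
Var(Y) = E[Y²] − (E[Y])² = 558 − 400 = 158.
Chebyshev's inequality: Pr(|Y − μ| ≥ t) ≤ Var(Y)/t² = 158/5329 = 0.0296.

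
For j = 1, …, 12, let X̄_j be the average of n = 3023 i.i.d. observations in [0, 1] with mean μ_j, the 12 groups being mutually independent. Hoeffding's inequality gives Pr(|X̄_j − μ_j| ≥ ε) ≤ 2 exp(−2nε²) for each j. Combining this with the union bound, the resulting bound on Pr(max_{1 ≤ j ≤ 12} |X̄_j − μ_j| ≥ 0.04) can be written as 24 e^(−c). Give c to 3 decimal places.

Union bound over the 12 events: Pr(max_{1 ≤ j ≤ 12} |X̄_j − μ_j| ≥ 0.04) ≤ 12·2·exp(−2nε²) = 24 exp(−2·3023·0.04²).
So c = 2·3023·0.04² = 9.6736.

9.674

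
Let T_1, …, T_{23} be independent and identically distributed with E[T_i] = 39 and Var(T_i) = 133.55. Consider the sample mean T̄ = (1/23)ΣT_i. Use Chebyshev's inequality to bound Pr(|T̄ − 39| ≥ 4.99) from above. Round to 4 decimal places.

Var(T̄) = Var(T_i)/n = 133.55/23 = 5.8065.
Chebyshev: Pr(|T̄ − 39| ≥ 4.99) ≤ Var(T̄)/(4.99)² = 133.55/(23·4.99²) = 0.2332.

0.2332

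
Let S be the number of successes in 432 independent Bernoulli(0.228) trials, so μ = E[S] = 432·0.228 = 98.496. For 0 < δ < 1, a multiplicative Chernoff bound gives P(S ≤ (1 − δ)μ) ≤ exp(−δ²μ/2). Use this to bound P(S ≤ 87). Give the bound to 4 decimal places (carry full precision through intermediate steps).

Write 87 = (1 − δ)μ, so δ = 1 − 87/98.496 = 0.1167154…
Then the exponent is δ²μ/2 = (μ − 87)²/(2μ) = 0.670880.
Bound = exp(−0.670880) = 0.51126.

0.5113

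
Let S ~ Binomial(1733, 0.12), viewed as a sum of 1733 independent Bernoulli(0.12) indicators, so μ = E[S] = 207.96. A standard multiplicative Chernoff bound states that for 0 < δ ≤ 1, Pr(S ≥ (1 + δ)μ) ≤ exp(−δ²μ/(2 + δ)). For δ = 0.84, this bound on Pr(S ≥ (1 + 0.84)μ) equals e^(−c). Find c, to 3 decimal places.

c = δ²μ/(2 + δ) = 0.84²·207.96/(2 + 0.84) = 51.6678.

51.668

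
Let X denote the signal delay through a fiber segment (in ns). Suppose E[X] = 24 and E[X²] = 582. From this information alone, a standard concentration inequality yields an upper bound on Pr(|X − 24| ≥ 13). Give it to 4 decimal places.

0.0355

The first two moments determine the variance, so Chebyshev's inequality is the sharpest standard bound available.
Var(X) = E[X²] − (E[X])² = 582 − 576 = 6.
Chebyshev's inequality: Pr(|X − μ| ≥ t) ≤ Var(X)/t² = 6/169 = 0.0355.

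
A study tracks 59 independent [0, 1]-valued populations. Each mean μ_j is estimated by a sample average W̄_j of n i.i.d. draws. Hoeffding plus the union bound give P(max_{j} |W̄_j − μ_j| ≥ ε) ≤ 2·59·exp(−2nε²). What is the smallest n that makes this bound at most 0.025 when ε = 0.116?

315

Need 2·59·exp(−2nε²) ≤ 0.025, i.e. exp(−2nε²) ≤ 0.025/118.
So 2nε² ≥ ln(118/0.025) = 8.459564.
Hence n ≥ 8.459564/(2·0.116²) = 314.342.
The smallest integer n is 315.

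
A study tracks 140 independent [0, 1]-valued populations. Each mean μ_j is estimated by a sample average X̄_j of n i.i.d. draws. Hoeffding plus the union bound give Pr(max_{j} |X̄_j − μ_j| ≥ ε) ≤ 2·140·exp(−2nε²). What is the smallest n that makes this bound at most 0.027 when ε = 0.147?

214

Need 2·140·exp(−2nε²) ≤ 0.027, i.e. exp(−2nε²) ≤ 0.027/280.
So 2nε² ≥ ln(280/0.027) = 9.246708.
Hence n ≥ 9.246708/(2·0.147²) = 213.955.
The smallest integer n is 214.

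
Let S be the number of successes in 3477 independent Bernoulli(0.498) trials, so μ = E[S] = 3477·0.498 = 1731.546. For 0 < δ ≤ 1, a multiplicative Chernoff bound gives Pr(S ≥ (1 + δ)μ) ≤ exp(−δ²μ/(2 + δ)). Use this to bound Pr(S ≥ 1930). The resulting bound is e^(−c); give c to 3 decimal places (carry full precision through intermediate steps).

Write 1930 = (1 + δ)μ, so δ = 1930/1731.546 − 1 = 0.1146109…
Then the exponent is δ²μ/(2 + δ) = (1930 − μ)² / (μ·(2 + δ)) = 10.756110.

10.756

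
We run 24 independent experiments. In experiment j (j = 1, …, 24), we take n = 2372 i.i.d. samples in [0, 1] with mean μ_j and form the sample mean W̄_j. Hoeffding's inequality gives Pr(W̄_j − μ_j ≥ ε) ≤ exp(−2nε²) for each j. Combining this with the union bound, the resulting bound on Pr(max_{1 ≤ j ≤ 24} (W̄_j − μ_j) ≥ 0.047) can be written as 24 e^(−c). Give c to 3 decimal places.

Union bound over the 24 events: Pr(max_{1 ≤ j ≤ 24} (W̄_j − μ_j) ≥ 0.047) ≤ 24·exp(−2nε²) = 24 exp(−2·2372·0.047²).
So c = 2·2372·0.047² = 10.4795.

10.479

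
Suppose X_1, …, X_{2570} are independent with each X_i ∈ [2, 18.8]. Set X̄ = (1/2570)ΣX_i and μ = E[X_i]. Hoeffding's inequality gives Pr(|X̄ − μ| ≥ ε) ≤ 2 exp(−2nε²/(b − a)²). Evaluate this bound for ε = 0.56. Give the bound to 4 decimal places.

Exponent: 2nε²/(b − a)² = 2·2570·0.56² / 16.8² = 5.71111.
Bound = 2·exp(−5.71111) = 0.00662.

0.0066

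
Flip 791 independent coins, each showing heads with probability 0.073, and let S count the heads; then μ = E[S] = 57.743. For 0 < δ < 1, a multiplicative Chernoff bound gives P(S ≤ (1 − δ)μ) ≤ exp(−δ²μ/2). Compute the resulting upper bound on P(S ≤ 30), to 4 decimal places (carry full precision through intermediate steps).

0.0013

Write 30 = (1 − δ)μ, so δ = 1 − 30/57.743 = 0.4804565…
Then the exponent is δ²μ/2 = (μ − 30)²/(2μ) = 6.664652.
Bound = exp(−6.664652) = 0.00128.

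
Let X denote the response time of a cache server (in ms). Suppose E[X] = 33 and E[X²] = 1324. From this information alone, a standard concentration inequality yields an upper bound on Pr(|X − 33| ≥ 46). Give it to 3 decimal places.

The first two moments determine the variance, so Chebyshev's inequality is the sharpest standard bound available.
Var(X) = E[X²] − (E[X])² = 1324 − 1089 = 235.
Chebyshev's inequality: Pr(|X − μ| ≥ t) ≤ Var(X)/t² = 235/2116 = 0.1111.

0.111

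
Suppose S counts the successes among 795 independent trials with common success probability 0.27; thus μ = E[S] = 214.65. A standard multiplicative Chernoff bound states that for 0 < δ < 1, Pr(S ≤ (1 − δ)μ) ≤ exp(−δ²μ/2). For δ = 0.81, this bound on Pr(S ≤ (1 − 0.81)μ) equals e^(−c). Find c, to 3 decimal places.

70.416

c = δ²μ/2 = 0.81²·214.65/2 = 70.4159.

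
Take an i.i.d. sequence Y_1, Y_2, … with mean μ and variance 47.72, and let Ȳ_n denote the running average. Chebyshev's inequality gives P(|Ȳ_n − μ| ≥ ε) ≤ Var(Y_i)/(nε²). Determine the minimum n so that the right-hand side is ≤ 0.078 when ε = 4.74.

Require 47.72/(n·4.74²) ≤ 0.078, i.e. n ≥ 47.72/(0.078·4.74²) = 27.230.
The smallest integer n is 28.

28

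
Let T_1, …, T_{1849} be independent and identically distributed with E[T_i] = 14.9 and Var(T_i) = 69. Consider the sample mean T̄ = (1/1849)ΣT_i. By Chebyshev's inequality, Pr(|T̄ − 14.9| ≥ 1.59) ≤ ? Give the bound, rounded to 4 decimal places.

Var(T̄) = Var(T_i)/n = 69/1849 = 0.037317.
Chebyshev: Pr(|T̄ − 14.9| ≥ 1.59) ≤ Var(T̄)/(1.59)² = 69/(1849·1.59²) = 0.0148.

0.0148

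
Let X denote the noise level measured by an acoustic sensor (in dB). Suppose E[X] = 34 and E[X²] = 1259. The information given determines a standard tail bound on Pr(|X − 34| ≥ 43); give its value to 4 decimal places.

The first two moments determine the variance, so Chebyshev's inequality is the sharpest standard bound available.
Var(X) = E[X²] − (E[X])² = 1259 − 1156 = 103.
Chebyshev's inequality: Pr(|X − μ| ≥ t) ≤ Var(X)/t² = 103/1849 = 0.0557.

0.0557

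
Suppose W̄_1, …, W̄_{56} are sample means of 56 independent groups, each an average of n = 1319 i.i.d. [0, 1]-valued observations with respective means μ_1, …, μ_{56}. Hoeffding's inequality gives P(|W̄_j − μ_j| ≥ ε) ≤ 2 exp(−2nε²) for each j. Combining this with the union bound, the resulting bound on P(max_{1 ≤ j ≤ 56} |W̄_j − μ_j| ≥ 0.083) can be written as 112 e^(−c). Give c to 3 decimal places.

Union bound over the 56 events: P(max_{1 ≤ j ≤ 56} |W̄_j − μ_j| ≥ 0.083) ≤ 56·2·exp(−2nε²) = 112 exp(−2·1319·0.083²).
So c = 2·1319·0.083² = 18.1732.

18.173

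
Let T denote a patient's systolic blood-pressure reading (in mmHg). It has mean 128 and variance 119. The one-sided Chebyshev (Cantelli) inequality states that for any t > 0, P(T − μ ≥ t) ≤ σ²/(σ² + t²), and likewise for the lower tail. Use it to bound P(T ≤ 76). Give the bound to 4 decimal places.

Here σ² = 119 and t = 52, so σ² + t² = 2823.
Cantelli's bound: 119/2823 = 0.0422.

0.0422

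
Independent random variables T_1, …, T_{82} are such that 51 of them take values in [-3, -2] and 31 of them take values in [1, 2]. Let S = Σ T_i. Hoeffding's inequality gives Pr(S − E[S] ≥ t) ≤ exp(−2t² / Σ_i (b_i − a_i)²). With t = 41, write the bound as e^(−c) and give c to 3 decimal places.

41.000

Σ(b_i − a_i)² = 51·1² + 31·1² = 82.
c = 2t² / 82 = 2·41² / 82 = 41.0000.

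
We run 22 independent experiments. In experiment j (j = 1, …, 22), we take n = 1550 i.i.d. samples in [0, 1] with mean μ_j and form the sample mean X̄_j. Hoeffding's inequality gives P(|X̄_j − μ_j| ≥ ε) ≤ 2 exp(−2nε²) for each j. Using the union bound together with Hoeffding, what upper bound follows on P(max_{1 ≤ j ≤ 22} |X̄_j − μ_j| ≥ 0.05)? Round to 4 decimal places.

Per-experiment Hoeffding bound: 2·exp(−2·1550·0.05²) = 2·exp(−7.75000) = 0.00086149.
Union bound over 22 events: 22·0.00086149 = 0.01895.

0.0190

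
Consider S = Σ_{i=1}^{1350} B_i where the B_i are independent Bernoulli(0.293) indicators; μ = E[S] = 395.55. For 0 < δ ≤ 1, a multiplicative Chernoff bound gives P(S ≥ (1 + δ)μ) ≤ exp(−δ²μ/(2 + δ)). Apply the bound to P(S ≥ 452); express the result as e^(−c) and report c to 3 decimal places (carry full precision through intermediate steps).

3.760

Write 452 = (1 + δ)μ, so δ = 452/395.55 − 1 = 0.1427127…
Then the exponent is δ²μ/(2 + δ) = (452 − μ)² / (μ·(2 + δ)) = 3.759781.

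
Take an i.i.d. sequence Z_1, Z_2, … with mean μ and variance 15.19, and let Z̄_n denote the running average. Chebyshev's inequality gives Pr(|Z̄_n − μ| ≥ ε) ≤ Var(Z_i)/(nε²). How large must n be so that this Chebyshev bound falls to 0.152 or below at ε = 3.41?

Require 15.19/(n·3.41²) ≤ 0.152, i.e. n ≥ 15.19/(0.152·3.41²) = 8.594.
The smallest integer n is 9.

9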